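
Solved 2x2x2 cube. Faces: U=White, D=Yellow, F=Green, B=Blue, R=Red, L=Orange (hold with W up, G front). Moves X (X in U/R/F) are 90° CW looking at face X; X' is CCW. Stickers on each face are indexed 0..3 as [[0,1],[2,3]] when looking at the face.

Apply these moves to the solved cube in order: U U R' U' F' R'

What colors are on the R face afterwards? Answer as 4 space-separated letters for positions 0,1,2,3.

After move 1 (U): U=WWWW F=RRGG R=BBRR B=OOBB L=GGOO
After move 2 (U): U=WWWW F=BBGG R=OORR B=GGBB L=RROO
After move 3 (R'): R=OROR U=WBWG F=BWGW D=YBYG B=YGYB
After move 4 (U'): U=BGWW F=RRGW R=BWOR B=ORYB L=YGOO
After move 5 (F'): F=RWRG U=BGBO R=BWYR D=GOYG L=YWOW
After move 6 (R'): R=WRBY U=BYBO F=RGRO D=GWYG B=GROB
Query: R face = WRBY

Answer: W R B Y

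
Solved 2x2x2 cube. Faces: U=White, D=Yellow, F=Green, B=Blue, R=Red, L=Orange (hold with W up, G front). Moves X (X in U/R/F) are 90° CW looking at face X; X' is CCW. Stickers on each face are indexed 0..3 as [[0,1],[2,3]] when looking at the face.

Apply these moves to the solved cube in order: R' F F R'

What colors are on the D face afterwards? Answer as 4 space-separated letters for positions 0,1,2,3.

Answer: B G Y G

Derivation:
After move 1 (R'): R=RRRR U=WBWB F=GWGW D=YGYG B=YBYB
After move 2 (F): F=GGWW U=WBOO R=WRBR D=RRYG L=OYOG
After move 3 (F): F=WGWG U=WBGY R=OROR D=BWYG L=OROR
After move 4 (R'): R=RROO U=WYGY F=WBWY D=BGYG B=GBWB
Query: D face = BGYG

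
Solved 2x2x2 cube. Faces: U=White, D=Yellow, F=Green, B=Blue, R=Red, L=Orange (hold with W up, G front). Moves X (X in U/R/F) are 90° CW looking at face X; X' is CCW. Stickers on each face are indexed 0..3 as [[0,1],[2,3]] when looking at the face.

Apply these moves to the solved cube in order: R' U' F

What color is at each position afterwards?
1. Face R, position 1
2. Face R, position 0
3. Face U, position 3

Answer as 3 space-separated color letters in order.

Answer: W W B

Derivation:
After move 1 (R'): R=RRRR U=WBWB F=GWGW D=YGYG B=YBYB
After move 2 (U'): U=BBWW F=OOGW R=GWRR B=RRYB L=YBOO
After move 3 (F): F=GOWO U=BBOB R=WWWR D=RGYG L=YYOG
Query 1: R[1] = W
Query 2: R[0] = W
Query 3: U[3] = B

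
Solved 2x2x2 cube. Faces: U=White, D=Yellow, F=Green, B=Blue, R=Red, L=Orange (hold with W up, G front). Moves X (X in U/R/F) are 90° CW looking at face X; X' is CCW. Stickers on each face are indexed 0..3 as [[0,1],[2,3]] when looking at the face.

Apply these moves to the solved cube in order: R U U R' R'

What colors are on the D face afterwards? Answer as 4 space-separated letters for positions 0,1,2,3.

After move 1 (R): R=RRRR U=WGWG F=GYGY D=YBYB B=WBWB
After move 2 (U): U=WWGG F=RRGY R=WBRR B=OOWB L=GYOO
After move 3 (U): U=GWGW F=WBGY R=OORR B=GYWB L=RROO
After move 4 (R'): R=OROR U=GWGG F=WWGW D=YBYY B=BYBB
After move 5 (R'): R=RROO U=GBGB F=WWGG D=YWYW B=YYBB
Query: D face = YWYW

Answer: Y W Y W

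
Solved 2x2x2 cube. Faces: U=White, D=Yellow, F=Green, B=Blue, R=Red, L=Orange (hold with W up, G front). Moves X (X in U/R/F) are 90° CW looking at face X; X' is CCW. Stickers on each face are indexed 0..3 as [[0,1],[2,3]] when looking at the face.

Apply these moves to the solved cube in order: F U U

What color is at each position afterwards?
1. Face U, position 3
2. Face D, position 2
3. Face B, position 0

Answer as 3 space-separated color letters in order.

Answer: W Y G

Derivation:
After move 1 (F): F=GGGG U=WWOO R=WRWR D=RRYY L=OYOY
After move 2 (U): U=OWOW F=WRGG R=BBWR B=OYBB L=GGOY
After move 3 (U): U=OOWW F=BBGG R=OYWR B=GGBB L=WROY
Query 1: U[3] = W
Query 2: D[2] = Y
Query 3: B[0] = G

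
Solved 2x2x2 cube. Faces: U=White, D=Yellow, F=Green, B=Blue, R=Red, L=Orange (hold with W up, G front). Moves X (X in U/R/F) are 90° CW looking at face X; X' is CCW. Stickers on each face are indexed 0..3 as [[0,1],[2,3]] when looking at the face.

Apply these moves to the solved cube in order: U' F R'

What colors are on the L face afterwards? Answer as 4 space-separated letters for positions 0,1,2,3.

Answer: B Y O Y

Derivation:
After move 1 (U'): U=WWWW F=OOGG R=GGRR B=RRBB L=BBOO
After move 2 (F): F=GOGO U=WWOB R=WGWR D=RGYY L=BYOY
After move 3 (R'): R=GRWW U=WBOR F=GWGB D=ROYO B=YRGB
Query: L face = BYOY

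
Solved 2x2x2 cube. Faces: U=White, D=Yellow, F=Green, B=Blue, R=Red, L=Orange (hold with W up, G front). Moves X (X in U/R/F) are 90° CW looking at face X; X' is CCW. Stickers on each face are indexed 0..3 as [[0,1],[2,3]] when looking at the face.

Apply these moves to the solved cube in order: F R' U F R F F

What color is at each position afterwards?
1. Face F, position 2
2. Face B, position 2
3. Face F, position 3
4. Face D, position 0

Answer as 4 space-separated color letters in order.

Answer: Y W G R

Derivation:
After move 1 (F): F=GGGG U=WWOO R=WRWR D=RRYY L=OYOY
After move 2 (R'): R=RRWW U=WBOB F=GWGO D=RGYG B=YBRB
After move 3 (U): U=OWBB F=RRGO R=YBWW B=OYRB L=GWOY
After move 4 (F): F=GROR U=OWYW R=BBBW D=WYYG L=GROG
After move 5 (R): R=BBWB U=ORYR F=GYOG D=WRYO B=WYWB
After move 6 (F): F=OGGY U=ORGR R=YBRB D=WBYO L=GWOR
After move 7 (F): F=GOYG U=ORRW R=GBRB D=RYYO L=GWOB
Query 1: F[2] = Y
Query 2: B[2] = W
Query 3: F[3] = G
Query 4: D[0] = R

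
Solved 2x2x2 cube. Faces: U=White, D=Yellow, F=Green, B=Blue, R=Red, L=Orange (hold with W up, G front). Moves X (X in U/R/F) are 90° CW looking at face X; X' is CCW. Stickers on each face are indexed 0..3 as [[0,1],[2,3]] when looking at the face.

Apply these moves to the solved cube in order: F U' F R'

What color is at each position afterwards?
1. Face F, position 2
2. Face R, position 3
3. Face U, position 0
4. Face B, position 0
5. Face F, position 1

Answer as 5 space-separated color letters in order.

After move 1 (F): F=GGGG U=WWOO R=WRWR D=RRYY L=OYOY
After move 2 (U'): U=WOWO F=OYGG R=GGWR B=WRBB L=BBOY
After move 3 (F): F=GOGY U=WOYB R=WGOR D=WGYY L=BROR
After move 4 (R'): R=GRWO U=WBYW F=GOGB D=WOYY B=YRGB
Query 1: F[2] = G
Query 2: R[3] = O
Query 3: U[0] = W
Query 4: B[0] = Y
Query 5: F[1] = O

Answer: G O W Y O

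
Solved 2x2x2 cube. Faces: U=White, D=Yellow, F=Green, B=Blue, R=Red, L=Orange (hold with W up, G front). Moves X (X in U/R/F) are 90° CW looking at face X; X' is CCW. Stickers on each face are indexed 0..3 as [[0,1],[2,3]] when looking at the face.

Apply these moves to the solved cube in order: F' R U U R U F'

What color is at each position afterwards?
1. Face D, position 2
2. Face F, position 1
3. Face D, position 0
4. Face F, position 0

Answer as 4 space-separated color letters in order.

After move 1 (F'): F=GGGG U=WWRR R=YRYR D=OOYY L=OWOW
After move 2 (R): R=YYRR U=WGRG F=GOGY D=OBYB B=RBWB
After move 3 (U): U=RWGG F=YYGY R=RBRR B=OWWB L=GOOW
After move 4 (U): U=GRGW F=RBGY R=OWRR B=GOWB L=YYOW
After move 5 (R): R=RORW U=GBGY F=RBGB D=OWYG B=WORB
After move 6 (U): U=GGYB F=ROGB R=WORW B=YYRB L=RBOW
After move 7 (F'): F=OBRG U=GGWR R=WOOW D=BWYG L=RBOY
Query 1: D[2] = Y
Query 2: F[1] = B
Query 3: D[0] = B
Query 4: F[0] = O

Answer: Y B B O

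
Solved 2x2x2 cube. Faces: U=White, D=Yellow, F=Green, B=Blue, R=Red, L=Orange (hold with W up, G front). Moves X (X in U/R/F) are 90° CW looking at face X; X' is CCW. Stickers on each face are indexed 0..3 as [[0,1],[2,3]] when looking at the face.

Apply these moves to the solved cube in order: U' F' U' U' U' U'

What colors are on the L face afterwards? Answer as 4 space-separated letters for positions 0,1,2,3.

After move 1 (U'): U=WWWW F=OOGG R=GGRR B=RRBB L=BBOO
After move 2 (F'): F=OGOG U=WWGR R=YGYR D=BOYY L=BWOW
After move 3 (U'): U=WRWG F=BWOG R=OGYR B=YGBB L=RROW
After move 4 (U'): U=RGWW F=RROG R=BWYR B=OGBB L=YGOW
After move 5 (U'): U=GWRW F=YGOG R=RRYR B=BWBB L=OGOW
After move 6 (U'): U=WWGR F=OGOG R=YGYR B=RRBB L=BWOW
Query: L face = BWOW

Answer: B W O W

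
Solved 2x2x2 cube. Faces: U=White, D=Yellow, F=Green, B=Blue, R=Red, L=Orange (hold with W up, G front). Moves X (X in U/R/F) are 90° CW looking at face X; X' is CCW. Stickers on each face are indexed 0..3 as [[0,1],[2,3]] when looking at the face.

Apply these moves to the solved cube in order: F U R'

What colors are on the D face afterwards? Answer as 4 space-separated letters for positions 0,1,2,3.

Answer: R R Y G

Derivation:
After move 1 (F): F=GGGG U=WWOO R=WRWR D=RRYY L=OYOY
After move 2 (U): U=OWOW F=WRGG R=BBWR B=OYBB L=GGOY
After move 3 (R'): R=BRBW U=OBOO F=WWGW D=RRYG B=YYRB
Query: D face = RRYG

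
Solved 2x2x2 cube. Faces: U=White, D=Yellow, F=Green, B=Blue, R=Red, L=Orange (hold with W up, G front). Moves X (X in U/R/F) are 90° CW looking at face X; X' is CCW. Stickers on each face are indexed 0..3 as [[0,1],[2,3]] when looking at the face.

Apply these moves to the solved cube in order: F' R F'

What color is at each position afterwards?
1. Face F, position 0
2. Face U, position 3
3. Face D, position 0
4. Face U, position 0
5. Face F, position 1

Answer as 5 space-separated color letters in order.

After move 1 (F'): F=GGGG U=WWRR R=YRYR D=OOYY L=OWOW
After move 2 (R): R=YYRR U=WGRG F=GOGY D=OBYB B=RBWB
After move 3 (F'): F=OYGG U=WGYR R=BYOR D=WWYB L=OGOR
Query 1: F[0] = O
Query 2: U[3] = R
Query 3: D[0] = W
Query 4: U[0] = W
Query 5: F[1] = Y

Answer: O R W W Y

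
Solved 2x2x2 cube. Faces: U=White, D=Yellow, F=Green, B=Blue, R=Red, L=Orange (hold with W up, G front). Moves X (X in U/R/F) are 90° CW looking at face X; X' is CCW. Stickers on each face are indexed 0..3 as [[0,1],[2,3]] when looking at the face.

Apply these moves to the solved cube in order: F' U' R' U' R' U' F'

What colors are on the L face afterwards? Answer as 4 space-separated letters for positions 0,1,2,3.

Answer: G W O B

Derivation:
After move 1 (F'): F=GGGG U=WWRR R=YRYR D=OOYY L=OWOW
After move 2 (U'): U=WRWR F=OWGG R=GGYR B=YRBB L=BBOW
After move 3 (R'): R=GRGY U=WBWY F=ORGR D=OWYG B=YROB
After move 4 (U'): U=BYWW F=BBGR R=ORGY B=GROB L=YROW
After move 5 (R'): R=RYOG U=BOWG F=BYGW D=OBYR B=GRWB
After move 6 (U'): U=OGBW F=YRGW R=BYOG B=RYWB L=GROW
After move 7 (F'): F=RWYG U=OGBO R=BYOG D=RWYR L=GWOB
Query: L face = GWOB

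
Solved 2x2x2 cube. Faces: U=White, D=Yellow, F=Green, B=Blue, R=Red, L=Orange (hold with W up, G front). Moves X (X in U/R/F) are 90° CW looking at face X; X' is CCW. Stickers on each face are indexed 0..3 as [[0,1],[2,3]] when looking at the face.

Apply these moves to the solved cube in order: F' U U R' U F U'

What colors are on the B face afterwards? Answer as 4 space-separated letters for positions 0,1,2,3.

After move 1 (F'): F=GGGG U=WWRR R=YRYR D=OOYY L=OWOW
After move 2 (U): U=RWRW F=YRGG R=BBYR B=OWBB L=GGOW
After move 3 (U): U=RRWW F=BBGG R=OWYR B=GGBB L=YROW
After move 4 (R'): R=WROY U=RBWG F=BRGW D=OBYG B=YGOB
After move 5 (U): U=WRGB F=WRGW R=YGOY B=YROB L=BROW
After move 6 (F): F=GWWR U=WRWR R=GGBY D=OYYG L=BOOB
After move 7 (U'): U=RRWW F=BOWR R=GWBY B=GGOB L=YROB
Query: B face = GGOB

Answer: G G O B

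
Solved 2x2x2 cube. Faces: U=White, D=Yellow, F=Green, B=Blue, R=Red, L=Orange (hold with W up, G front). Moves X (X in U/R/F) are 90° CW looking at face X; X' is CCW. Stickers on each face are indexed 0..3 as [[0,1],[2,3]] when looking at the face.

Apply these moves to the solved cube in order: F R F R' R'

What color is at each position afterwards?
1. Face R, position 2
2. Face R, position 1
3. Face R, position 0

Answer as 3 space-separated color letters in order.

Answer: W G R

Derivation:
After move 1 (F): F=GGGG U=WWOO R=WRWR D=RRYY L=OYOY
After move 2 (R): R=WWRR U=WGOG F=GRGY D=RBYB B=OBWB
After move 3 (F): F=GGYR U=WGYY R=OWGR D=RWYB L=OROB
After move 4 (R'): R=WROG U=WWYO F=GGYY D=RGYR B=BBWB
After move 5 (R'): R=RGWO U=WWYB F=GWYO D=RGYY B=RBGB
Query 1: R[2] = W
Query 2: R[1] = G
Query 3: R[0] = R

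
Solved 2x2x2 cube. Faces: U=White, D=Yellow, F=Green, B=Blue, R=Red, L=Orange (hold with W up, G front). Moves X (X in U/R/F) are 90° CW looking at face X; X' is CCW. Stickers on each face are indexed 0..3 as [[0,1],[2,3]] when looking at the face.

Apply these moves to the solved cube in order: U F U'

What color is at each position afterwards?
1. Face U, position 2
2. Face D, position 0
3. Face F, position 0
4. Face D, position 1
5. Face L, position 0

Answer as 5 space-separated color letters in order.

After move 1 (U): U=WWWW F=RRGG R=BBRR B=OOBB L=GGOO
After move 2 (F): F=GRGR U=WWOG R=WBWR D=RBYY L=GYOY
After move 3 (U'): U=WGWO F=GYGR R=GRWR B=WBBB L=OOOY
Query 1: U[2] = W
Query 2: D[0] = R
Query 3: F[0] = G
Query 4: D[1] = B
Query 5: L[0] = O

Answer: W R G B O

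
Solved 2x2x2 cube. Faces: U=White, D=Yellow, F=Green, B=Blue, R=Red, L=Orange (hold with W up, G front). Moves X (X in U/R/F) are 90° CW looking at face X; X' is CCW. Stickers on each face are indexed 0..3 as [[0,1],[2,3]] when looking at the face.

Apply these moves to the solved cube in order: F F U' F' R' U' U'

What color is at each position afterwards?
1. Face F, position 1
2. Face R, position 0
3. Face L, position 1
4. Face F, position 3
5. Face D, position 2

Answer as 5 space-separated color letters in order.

Answer: R B R O Y

Derivation:
After move 1 (F): F=GGGG U=WWOO R=WRWR D=RRYY L=OYOY
After move 2 (F): F=GGGG U=WWYY R=OROR D=WWYY L=OROR
After move 3 (U'): U=WYWY F=ORGG R=GGOR B=ORBB L=BBOR
After move 4 (F'): F=RGOG U=WYGO R=WGWR D=BRYY L=BYOW
After move 5 (R'): R=GRWW U=WBGO F=RYOO D=BGYG B=YRRB
After move 6 (U'): U=BOWG F=BYOO R=RYWW B=GRRB L=YROW
After move 7 (U'): U=OGBW F=YROO R=BYWW B=RYRB L=GROW
Query 1: F[1] = R
Query 2: R[0] = B
Query 3: L[1] = R
Query 4: F[3] = O
Query 5: D[2] = Y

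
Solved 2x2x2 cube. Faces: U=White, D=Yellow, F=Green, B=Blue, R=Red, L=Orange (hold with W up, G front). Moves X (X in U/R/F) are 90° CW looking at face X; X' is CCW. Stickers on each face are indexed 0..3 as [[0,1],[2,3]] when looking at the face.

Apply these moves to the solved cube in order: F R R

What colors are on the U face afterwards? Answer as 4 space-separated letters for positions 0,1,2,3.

After move 1 (F): F=GGGG U=WWOO R=WRWR D=RRYY L=OYOY
After move 2 (R): R=WWRR U=WGOG F=GRGY D=RBYB B=OBWB
After move 3 (R): R=RWRW U=WROY F=GBGB D=RWYO B=GBGB
Query: U face = WROY

Answer: W R O Y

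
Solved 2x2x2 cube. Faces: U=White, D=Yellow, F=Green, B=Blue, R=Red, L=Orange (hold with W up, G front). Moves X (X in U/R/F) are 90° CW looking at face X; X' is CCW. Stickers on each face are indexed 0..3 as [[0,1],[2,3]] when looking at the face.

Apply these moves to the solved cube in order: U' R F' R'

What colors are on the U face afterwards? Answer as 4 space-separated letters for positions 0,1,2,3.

After move 1 (U'): U=WWWW F=OOGG R=GGRR B=RRBB L=BBOO
After move 2 (R): R=RGRG U=WOWG F=OYGY D=YBYR B=WRWB
After move 3 (F'): F=YYOG U=WORR R=BGYG D=BOYR L=BGOW
After move 4 (R'): R=GGBY U=WWRW F=YOOR D=BYYG B=RROB
Query: U face = WWRW

Answer: W W R W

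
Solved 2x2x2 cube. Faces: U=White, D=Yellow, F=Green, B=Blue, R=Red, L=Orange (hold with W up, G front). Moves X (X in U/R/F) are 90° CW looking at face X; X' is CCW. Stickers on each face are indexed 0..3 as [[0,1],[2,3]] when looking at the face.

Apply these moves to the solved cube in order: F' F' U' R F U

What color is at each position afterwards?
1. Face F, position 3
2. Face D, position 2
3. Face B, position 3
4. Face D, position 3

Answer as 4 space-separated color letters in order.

Answer: W Y B O

Derivation:
After move 1 (F'): F=GGGG U=WWRR R=YRYR D=OOYY L=OWOW
After move 2 (F'): F=GGGG U=WWYY R=OROR D=WWYY L=OROR
After move 3 (U'): U=WYWY F=ORGG R=GGOR B=ORBB L=BBOR
After move 4 (R): R=OGRG U=WRWG F=OWGY D=WBYO B=YRYB
After move 5 (F): F=GOYW U=WRRB R=WGGG D=ROYO L=BWOB
After move 6 (U): U=RWBR F=WGYW R=YRGG B=BWYB L=GOOB
Query 1: F[3] = W
Query 2: D[2] = Y
Query 3: B[3] = B
Query 4: D[3] = O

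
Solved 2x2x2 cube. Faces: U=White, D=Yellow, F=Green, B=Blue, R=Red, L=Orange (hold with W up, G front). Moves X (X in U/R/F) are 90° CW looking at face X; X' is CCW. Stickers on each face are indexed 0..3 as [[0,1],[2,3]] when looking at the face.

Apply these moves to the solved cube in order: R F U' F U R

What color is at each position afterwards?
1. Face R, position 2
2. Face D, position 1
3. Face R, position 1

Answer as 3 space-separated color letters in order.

Answer: R W W

Derivation:
After move 1 (R): R=RRRR U=WGWG F=GYGY D=YBYB B=WBWB
After move 2 (F): F=GGYY U=WGOO R=WRGR D=RRYB L=OYOB
After move 3 (U'): U=GOWO F=OYYY R=GGGR B=WRWB L=WBOB
After move 4 (F): F=YOYY U=GOBB R=WGOR D=GGYB L=WROR
After move 5 (U): U=BGBO F=WGYY R=WROR B=WRWB L=YOOR
After move 6 (R): R=OWRR U=BGBY F=WGYB D=GWYW B=ORGB
Query 1: R[2] = R
Query 2: D[1] = W
Query 3: R[1] = W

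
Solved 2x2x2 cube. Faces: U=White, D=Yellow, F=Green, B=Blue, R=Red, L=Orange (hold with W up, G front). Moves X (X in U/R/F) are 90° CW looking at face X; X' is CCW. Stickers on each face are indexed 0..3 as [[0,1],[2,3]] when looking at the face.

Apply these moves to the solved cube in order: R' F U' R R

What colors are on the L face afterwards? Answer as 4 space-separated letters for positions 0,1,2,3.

Answer: Y B O G

Derivation:
After move 1 (R'): R=RRRR U=WBWB F=GWGW D=YGYG B=YBYB
After move 2 (F): F=GGWW U=WBOO R=WRBR D=RRYG L=OYOG
After move 3 (U'): U=BOWO F=OYWW R=GGBR B=WRYB L=YBOG
After move 4 (R): R=BGRG U=BYWW F=ORWG D=RYYW B=OROB
After move 5 (R): R=RBGG U=BRWG F=OYWW D=ROYO B=WRYB
Query: L face = YBOG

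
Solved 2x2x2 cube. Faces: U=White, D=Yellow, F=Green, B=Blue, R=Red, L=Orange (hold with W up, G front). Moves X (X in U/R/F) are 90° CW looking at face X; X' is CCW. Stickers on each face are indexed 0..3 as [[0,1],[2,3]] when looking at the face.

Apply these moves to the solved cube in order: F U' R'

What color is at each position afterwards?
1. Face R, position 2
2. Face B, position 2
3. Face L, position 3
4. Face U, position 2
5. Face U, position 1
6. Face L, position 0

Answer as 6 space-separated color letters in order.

After move 1 (F): F=GGGG U=WWOO R=WRWR D=RRYY L=OYOY
After move 2 (U'): U=WOWO F=OYGG R=GGWR B=WRBB L=BBOY
After move 3 (R'): R=GRGW U=WBWW F=OOGO D=RYYG B=YRRB
Query 1: R[2] = G
Query 2: B[2] = R
Query 3: L[3] = Y
Query 4: U[2] = W
Query 5: U[1] = B
Query 6: L[0] = B

Answer: G R Y W B B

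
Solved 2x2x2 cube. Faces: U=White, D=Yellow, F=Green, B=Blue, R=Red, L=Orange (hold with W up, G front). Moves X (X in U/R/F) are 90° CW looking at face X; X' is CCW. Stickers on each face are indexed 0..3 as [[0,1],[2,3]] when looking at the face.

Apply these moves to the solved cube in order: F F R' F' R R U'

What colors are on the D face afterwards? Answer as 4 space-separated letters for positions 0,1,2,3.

After move 1 (F): F=GGGG U=WWOO R=WRWR D=RRYY L=OYOY
After move 2 (F): F=GGGG U=WWYY R=OROR D=WWYY L=OROR
After move 3 (R'): R=RROO U=WBYB F=GWGY D=WGYG B=YBWB
After move 4 (F'): F=WYGG U=WBRO R=GRWO D=RRYG L=OBOY
After move 5 (R): R=WGOR U=WYRG F=WRGG D=RWYY B=OBBB
After move 6 (R): R=OWRG U=WRRG F=WWGY D=RBYO B=GBYB
After move 7 (U'): U=RGWR F=OBGY R=WWRG B=OWYB L=GBOY
Query: D face = RBYO

Answer: R B Y O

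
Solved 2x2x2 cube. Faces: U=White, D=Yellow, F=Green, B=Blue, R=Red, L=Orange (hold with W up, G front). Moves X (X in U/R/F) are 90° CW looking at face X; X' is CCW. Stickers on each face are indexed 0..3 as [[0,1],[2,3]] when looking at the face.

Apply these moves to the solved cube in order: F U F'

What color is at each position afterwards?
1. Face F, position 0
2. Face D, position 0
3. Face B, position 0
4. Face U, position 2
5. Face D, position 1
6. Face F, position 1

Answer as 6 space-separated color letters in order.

After move 1 (F): F=GGGG U=WWOO R=WRWR D=RRYY L=OYOY
After move 2 (U): U=OWOW F=WRGG R=BBWR B=OYBB L=GGOY
After move 3 (F'): F=RGWG U=OWBW R=RBRR D=GYYY L=GWOO
Query 1: F[0] = R
Query 2: D[0] = G
Query 3: B[0] = O
Query 4: U[2] = B
Query 5: D[1] = Y
Query 6: F[1] = G

Answer: R G O B Y G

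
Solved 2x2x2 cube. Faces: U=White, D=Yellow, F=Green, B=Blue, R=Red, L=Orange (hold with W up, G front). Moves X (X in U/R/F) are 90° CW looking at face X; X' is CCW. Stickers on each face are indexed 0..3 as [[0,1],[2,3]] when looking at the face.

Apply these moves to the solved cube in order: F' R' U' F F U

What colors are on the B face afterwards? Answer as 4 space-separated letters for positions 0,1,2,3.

Answer: Y Y O B

Derivation:
After move 1 (F'): F=GGGG U=WWRR R=YRYR D=OOYY L=OWOW
After move 2 (R'): R=RRYY U=WBRB F=GWGR D=OGYG B=YBOB
After move 3 (U'): U=BBWR F=OWGR R=GWYY B=RROB L=YBOW
After move 4 (F): F=GORW U=BBWB R=WWRY D=YGYG L=YOOG
After move 5 (F): F=RGWO U=BBGO R=WWBY D=RWYG L=YYOG
After move 6 (U): U=GBOB F=WWWO R=RRBY B=YYOB L=RGOG
Query: B face = YYOB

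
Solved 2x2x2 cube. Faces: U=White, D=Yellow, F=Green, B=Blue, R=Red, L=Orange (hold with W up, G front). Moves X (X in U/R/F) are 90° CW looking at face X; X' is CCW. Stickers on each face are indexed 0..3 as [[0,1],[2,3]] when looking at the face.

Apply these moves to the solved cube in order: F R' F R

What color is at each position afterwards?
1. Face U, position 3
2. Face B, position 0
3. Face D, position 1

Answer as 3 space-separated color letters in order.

Answer: W Y R

Derivation:
After move 1 (F): F=GGGG U=WWOO R=WRWR D=RRYY L=OYOY
After move 2 (R'): R=RRWW U=WBOB F=GWGO D=RGYG B=YBRB
After move 3 (F): F=GGOW U=WBYY R=ORBW D=WRYG L=OROG
After move 4 (R): R=BOWR U=WGYW F=GROG D=WRYY B=YBBB
Query 1: U[3] = W
Query 2: B[0] = Y
Query 3: D[1] = R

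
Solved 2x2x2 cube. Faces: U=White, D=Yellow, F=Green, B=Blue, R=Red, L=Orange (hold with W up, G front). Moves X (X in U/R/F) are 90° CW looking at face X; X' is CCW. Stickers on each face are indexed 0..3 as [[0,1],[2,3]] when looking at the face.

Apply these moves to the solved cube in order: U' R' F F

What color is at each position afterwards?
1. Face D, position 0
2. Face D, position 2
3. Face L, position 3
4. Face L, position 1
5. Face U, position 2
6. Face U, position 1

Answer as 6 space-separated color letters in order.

After move 1 (U'): U=WWWW F=OOGG R=GGRR B=RRBB L=BBOO
After move 2 (R'): R=GRGR U=WBWR F=OWGW D=YOYG B=YRYB
After move 3 (F): F=GOWW U=WBOB R=WRRR D=GGYG L=BYOO
After move 4 (F): F=WGWO U=WBOY R=ORBR D=RWYG L=BGOG
Query 1: D[0] = R
Query 2: D[2] = Y
Query 3: L[3] = G
Query 4: L[1] = G
Query 5: U[2] = O
Query 6: U[1] = B

Answer: R Y G G O B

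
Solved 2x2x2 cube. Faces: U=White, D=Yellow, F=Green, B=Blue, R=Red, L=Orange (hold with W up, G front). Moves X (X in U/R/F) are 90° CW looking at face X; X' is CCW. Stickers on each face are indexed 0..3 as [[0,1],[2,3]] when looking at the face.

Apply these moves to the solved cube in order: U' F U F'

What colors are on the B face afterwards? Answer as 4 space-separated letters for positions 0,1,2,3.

Answer: B Y B B

Derivation:
After move 1 (U'): U=WWWW F=OOGG R=GGRR B=RRBB L=BBOO
After move 2 (F): F=GOGO U=WWOB R=WGWR D=RGYY L=BYOY
After move 3 (U): U=OWBW F=WGGO R=RRWR B=BYBB L=GOOY
After move 4 (F'): F=GOWG U=OWRW R=GRRR D=OYYY L=GWOB
Query: B face = BYBB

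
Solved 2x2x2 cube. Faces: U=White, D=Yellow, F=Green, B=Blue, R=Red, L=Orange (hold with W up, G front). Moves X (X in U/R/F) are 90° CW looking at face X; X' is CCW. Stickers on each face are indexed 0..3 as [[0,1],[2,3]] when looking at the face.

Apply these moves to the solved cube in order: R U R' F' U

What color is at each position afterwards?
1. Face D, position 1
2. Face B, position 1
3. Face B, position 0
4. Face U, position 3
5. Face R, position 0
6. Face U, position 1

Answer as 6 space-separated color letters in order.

After move 1 (R): R=RRRR U=WGWG F=GYGY D=YBYB B=WBWB
After move 2 (U): U=WWGG F=RRGY R=WBRR B=OOWB L=GYOO
After move 3 (R'): R=BRWR U=WWGO F=RWGG D=YRYY B=BOBB
After move 4 (F'): F=WGRG U=WWBW R=RRYR D=YOYY L=GOOG
After move 5 (U): U=BWWW F=RRRG R=BOYR B=GOBB L=WGOG
Query 1: D[1] = O
Query 2: B[1] = O
Query 3: B[0] = G
Query 4: U[3] = W
Query 5: R[0] = B
Query 6: U[1] = W

Answer: O O G W B W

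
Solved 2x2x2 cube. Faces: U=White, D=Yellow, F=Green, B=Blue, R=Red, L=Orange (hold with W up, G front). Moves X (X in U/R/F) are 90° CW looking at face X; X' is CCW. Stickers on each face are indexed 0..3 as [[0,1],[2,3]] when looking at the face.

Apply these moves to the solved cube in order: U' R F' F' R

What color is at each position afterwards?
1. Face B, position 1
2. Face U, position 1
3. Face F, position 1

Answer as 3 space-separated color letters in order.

After move 1 (U'): U=WWWW F=OOGG R=GGRR B=RRBB L=BBOO
After move 2 (R): R=RGRG U=WOWG F=OYGY D=YBYR B=WRWB
After move 3 (F'): F=YYOG U=WORR R=BGYG D=BOYR L=BGOW
After move 4 (F'): F=YGYO U=WOBY R=OGBG D=GWYR L=BROR
After move 5 (R): R=BOGG U=WGBO F=YWYR D=GWYW B=YROB
Query 1: B[1] = R
Query 2: U[1] = G
Query 3: F[1] = W

Answer: R G W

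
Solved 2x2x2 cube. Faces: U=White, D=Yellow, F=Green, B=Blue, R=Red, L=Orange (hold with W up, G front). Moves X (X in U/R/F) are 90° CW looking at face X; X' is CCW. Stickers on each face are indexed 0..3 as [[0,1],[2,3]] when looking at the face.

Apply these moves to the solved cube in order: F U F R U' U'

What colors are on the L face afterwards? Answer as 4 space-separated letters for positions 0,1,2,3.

Answer: W O O R

Derivation:
After move 1 (F): F=GGGG U=WWOO R=WRWR D=RRYY L=OYOY
After move 2 (U): U=OWOW F=WRGG R=BBWR B=OYBB L=GGOY
After move 3 (F): F=GWGR U=OWYG R=OBWR D=WBYY L=GROR
After move 4 (R): R=WORB U=OWYR F=GBGY D=WBYO B=GYWB
After move 5 (U'): U=WROY F=GRGY R=GBRB B=WOWB L=GYOR
After move 6 (U'): U=RYWO F=GYGY R=GRRB B=GBWB L=WOOR
Query: L face = WOOR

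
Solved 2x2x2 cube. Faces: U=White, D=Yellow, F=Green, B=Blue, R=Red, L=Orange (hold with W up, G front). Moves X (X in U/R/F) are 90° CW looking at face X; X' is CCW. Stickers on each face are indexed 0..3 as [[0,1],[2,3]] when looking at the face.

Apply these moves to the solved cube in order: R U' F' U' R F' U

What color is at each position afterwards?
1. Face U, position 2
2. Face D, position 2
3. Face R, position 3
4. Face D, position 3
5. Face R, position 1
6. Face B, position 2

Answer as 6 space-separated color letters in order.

After move 1 (R): R=RRRR U=WGWG F=GYGY D=YBYB B=WBWB
After move 2 (U'): U=GGWW F=OOGY R=GYRR B=RRWB L=WBOO
After move 3 (F'): F=OYOG U=GGGR R=BYYR D=BOYB L=WWOW
After move 4 (U'): U=GRGG F=WWOG R=OYYR B=BYWB L=RROW
After move 5 (R): R=YORY U=GWGG F=WOOB D=BWYB B=GYRB
After move 6 (F'): F=OBWO U=GWYR R=WOBY D=RWYB L=RGOG
After move 7 (U): U=YGRW F=WOWO R=GYBY B=RGRB L=OBOG
Query 1: U[2] = R
Query 2: D[2] = Y
Query 3: R[3] = Y
Query 4: D[3] = B
Query 5: R[1] = Y
Query 6: B[2] = R

Answer: R Y Y B Y R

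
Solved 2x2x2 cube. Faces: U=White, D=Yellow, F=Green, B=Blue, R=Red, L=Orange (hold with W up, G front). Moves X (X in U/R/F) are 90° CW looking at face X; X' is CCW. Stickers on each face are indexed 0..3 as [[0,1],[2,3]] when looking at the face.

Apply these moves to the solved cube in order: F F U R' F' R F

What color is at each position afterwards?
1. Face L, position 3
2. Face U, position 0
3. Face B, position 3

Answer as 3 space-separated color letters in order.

After move 1 (F): F=GGGG U=WWOO R=WRWR D=RRYY L=OYOY
After move 2 (F): F=GGGG U=WWYY R=OROR D=WWYY L=OROR
After move 3 (U): U=YWYW F=ORGG R=BBOR B=ORBB L=GGOR
After move 4 (R'): R=BRBO U=YBYO F=OWGW D=WRYG B=YRWB
After move 5 (F'): F=WWOG U=YBBB R=RRWO D=GRYG L=GOOY
After move 6 (R): R=WROR U=YWBG F=WROG D=GWYY B=BRBB
After move 7 (F): F=OWGR U=YWYO R=BRGR D=OWYY L=GGOW
Query 1: L[3] = W
Query 2: U[0] = Y
Query 3: B[3] = B

Answer: W Y B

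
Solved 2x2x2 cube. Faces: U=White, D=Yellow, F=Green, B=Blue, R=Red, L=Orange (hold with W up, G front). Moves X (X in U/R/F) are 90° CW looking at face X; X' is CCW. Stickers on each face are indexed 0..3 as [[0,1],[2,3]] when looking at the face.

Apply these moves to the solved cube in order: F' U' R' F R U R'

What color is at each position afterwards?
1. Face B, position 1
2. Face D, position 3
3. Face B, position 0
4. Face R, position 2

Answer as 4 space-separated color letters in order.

After move 1 (F'): F=GGGG U=WWRR R=YRYR D=OOYY L=OWOW
After move 2 (U'): U=WRWR F=OWGG R=GGYR B=YRBB L=BBOW
After move 3 (R'): R=GRGY U=WBWY F=ORGR D=OWYG B=YROB
After move 4 (F): F=GORR U=WBWB R=WRYY D=GGYG L=BOOW
After move 5 (R): R=YWYR U=WOWR F=GGRG D=GOYY B=BRBB
After move 6 (U): U=WWRO F=YWRG R=BRYR B=BOBB L=GGOW
After move 7 (R'): R=RRBY U=WBRB F=YWRO D=GWYG B=YOOB
Query 1: B[1] = O
Query 2: D[3] = G
Query 3: B[0] = Y
Query 4: R[2] = B

Answer: O G Y B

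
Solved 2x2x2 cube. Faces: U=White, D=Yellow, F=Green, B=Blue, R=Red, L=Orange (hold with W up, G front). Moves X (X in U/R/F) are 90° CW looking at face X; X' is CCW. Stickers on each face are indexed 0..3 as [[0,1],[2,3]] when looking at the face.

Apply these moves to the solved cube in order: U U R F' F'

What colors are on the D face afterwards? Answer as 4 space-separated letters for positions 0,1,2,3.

Answer: G W Y G

Derivation:
After move 1 (U): U=WWWW F=RRGG R=BBRR B=OOBB L=GGOO
After move 2 (U): U=WWWW F=BBGG R=OORR B=GGBB L=RROO
After move 3 (R): R=RORO U=WBWG F=BYGY D=YBYG B=WGWB
After move 4 (F'): F=YYBG U=WBRR R=BOYO D=ROYG L=RGOW
After move 5 (F'): F=YGYB U=WBBY R=OORO D=GWYG L=RROR
Query: D face = GWYG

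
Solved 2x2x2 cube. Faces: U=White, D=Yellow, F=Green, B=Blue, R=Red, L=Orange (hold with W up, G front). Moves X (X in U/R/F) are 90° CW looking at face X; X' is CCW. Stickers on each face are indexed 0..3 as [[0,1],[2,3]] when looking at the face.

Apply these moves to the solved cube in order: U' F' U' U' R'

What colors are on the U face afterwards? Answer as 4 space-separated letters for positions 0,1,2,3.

After move 1 (U'): U=WWWW F=OOGG R=GGRR B=RRBB L=BBOO
After move 2 (F'): F=OGOG U=WWGR R=YGYR D=BOYY L=BWOW
After move 3 (U'): U=WRWG F=BWOG R=OGYR B=YGBB L=RROW
After move 4 (U'): U=RGWW F=RROG R=BWYR B=OGBB L=YGOW
After move 5 (R'): R=WRBY U=RBWO F=RGOW D=BRYG B=YGOB
Query: U face = RBWO

Answer: R B W O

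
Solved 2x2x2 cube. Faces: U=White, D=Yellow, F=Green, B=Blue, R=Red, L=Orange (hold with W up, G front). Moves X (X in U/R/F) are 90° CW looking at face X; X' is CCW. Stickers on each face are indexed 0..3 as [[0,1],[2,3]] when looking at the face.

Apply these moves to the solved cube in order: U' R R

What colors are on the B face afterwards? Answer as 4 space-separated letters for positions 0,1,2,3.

Answer: G R O B

Derivation:
After move 1 (U'): U=WWWW F=OOGG R=GGRR B=RRBB L=BBOO
After move 2 (R): R=RGRG U=WOWG F=OYGY D=YBYR B=WRWB
After move 3 (R): R=RRGG U=WYWY F=OBGR D=YWYW B=GROB
Query: B face = GROB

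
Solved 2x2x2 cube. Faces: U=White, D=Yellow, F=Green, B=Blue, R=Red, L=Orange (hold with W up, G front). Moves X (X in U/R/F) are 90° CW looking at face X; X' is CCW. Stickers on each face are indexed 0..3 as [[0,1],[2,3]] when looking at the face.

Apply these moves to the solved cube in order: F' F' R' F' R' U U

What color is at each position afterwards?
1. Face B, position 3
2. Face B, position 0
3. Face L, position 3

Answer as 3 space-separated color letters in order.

Answer: B W Y

Derivation:
After move 1 (F'): F=GGGG U=WWRR R=YRYR D=OOYY L=OWOW
After move 2 (F'): F=GGGG U=WWYY R=OROR D=WWYY L=OROR
After move 3 (R'): R=RROO U=WBYB F=GWGY D=WGYG B=YBWB
After move 4 (F'): F=WYGG U=WBRO R=GRWO D=RRYG L=OBOY
After move 5 (R'): R=ROGW U=WWRY F=WBGO D=RYYG B=GBRB
After move 6 (U): U=RWYW F=ROGO R=GBGW B=OBRB L=WBOY
After move 7 (U): U=YRWW F=GBGO R=OBGW B=WBRB L=ROOY
Query 1: B[3] = B
Query 2: B[0] = W
Query 3: L[3] = Y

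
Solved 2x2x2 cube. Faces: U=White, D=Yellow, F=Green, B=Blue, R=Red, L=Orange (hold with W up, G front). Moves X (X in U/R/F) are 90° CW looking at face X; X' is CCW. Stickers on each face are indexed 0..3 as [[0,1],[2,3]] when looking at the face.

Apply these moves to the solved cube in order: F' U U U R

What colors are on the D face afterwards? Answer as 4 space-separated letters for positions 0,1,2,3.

Answer: O B Y Y

Derivation:
After move 1 (F'): F=GGGG U=WWRR R=YRYR D=OOYY L=OWOW
After move 2 (U): U=RWRW F=YRGG R=BBYR B=OWBB L=GGOW
After move 3 (U): U=RRWW F=BBGG R=OWYR B=GGBB L=YROW
After move 4 (U): U=WRWR F=OWGG R=GGYR B=YRBB L=BBOW
After move 5 (R): R=YGRG U=WWWG F=OOGY D=OBYY B=RRRB
Query: D face = OBYY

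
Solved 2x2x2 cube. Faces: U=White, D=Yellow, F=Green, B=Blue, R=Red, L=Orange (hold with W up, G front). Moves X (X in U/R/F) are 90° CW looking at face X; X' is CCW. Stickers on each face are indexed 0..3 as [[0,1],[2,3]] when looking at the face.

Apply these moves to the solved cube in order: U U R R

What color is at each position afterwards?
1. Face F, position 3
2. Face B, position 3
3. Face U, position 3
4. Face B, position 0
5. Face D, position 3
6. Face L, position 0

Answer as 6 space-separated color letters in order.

Answer: G B Y G W R

Derivation:
After move 1 (U): U=WWWW F=RRGG R=BBRR B=OOBB L=GGOO
After move 2 (U): U=WWWW F=BBGG R=OORR B=GGBB L=RROO
After move 3 (R): R=RORO U=WBWG F=BYGY D=YBYG B=WGWB
After move 4 (R): R=RROO U=WYWY F=BBGG D=YWYW B=GGBB
Query 1: F[3] = G
Query 2: B[3] = B
Query 3: U[3] = Y
Query 4: B[0] = G
Query 5: D[3] = W
Query 6: L[0] = R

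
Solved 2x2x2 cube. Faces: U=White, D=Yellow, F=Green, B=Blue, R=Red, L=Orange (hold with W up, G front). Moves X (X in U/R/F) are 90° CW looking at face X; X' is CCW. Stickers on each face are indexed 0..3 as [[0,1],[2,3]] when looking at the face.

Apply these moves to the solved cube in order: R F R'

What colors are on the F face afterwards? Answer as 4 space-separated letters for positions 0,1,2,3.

After move 1 (R): R=RRRR U=WGWG F=GYGY D=YBYB B=WBWB
After move 2 (F): F=GGYY U=WGOO R=WRGR D=RRYB L=OYOB
After move 3 (R'): R=RRWG U=WWOW F=GGYO D=RGYY B=BBRB
Query: F face = GGYO

Answer: G G Y O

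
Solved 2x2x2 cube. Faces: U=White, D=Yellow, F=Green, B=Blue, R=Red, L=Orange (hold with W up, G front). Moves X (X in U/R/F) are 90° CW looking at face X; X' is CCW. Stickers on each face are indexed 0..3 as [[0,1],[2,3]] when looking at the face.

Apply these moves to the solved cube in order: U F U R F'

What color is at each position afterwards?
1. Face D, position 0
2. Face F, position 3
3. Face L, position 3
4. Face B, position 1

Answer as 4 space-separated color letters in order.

After move 1 (U): U=WWWW F=RRGG R=BBRR B=OOBB L=GGOO
After move 2 (F): F=GRGR U=WWOG R=WBWR D=RBYY L=GYOY
After move 3 (U): U=OWGW F=WBGR R=OOWR B=GYBB L=GROY
After move 4 (R): R=WORO U=OBGR F=WBGY D=RBYG B=WYWB
After move 5 (F'): F=BYWG U=OBWR R=BORO D=RYYG L=GROG
Query 1: D[0] = R
Query 2: F[3] = G
Query 3: L[3] = G
Query 4: B[1] = Y

Answer: R G G Y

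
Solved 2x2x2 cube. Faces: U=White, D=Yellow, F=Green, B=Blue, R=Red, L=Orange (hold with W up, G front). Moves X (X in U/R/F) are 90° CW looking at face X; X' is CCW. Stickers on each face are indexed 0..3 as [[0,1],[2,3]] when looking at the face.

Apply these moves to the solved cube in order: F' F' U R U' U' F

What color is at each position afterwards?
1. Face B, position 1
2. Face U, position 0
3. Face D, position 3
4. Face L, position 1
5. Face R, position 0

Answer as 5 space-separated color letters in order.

Answer: W G O W R

Derivation:
After move 1 (F'): F=GGGG U=WWRR R=YRYR D=OOYY L=OWOW
After move 2 (F'): F=GGGG U=WWYY R=OROR D=WWYY L=OROR
After move 3 (U): U=YWYW F=ORGG R=BBOR B=ORBB L=GGOR
After move 4 (R): R=OBRB U=YRYG F=OWGY D=WBYO B=WRWB
After move 5 (U'): U=RGYY F=GGGY R=OWRB B=OBWB L=WROR
After move 6 (U'): U=GYRY F=WRGY R=GGRB B=OWWB L=OBOR
After move 7 (F): F=GWYR U=GYRB R=RGYB D=RGYO L=OWOB
Query 1: B[1] = W
Query 2: U[0] = G
Query 3: D[3] = O
Query 4: L[1] = W
Query 5: R[0] = R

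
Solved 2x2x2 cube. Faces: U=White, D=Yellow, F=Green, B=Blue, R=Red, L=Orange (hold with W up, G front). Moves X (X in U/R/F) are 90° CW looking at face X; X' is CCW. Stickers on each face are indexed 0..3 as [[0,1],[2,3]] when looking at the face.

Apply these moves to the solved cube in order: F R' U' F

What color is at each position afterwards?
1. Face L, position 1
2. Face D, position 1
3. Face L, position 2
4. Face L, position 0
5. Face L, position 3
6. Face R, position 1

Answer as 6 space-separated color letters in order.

Answer: R G O Y G W

Derivation:
After move 1 (F): F=GGGG U=WWOO R=WRWR D=RRYY L=OYOY
After move 2 (R'): R=RRWW U=WBOB F=GWGO D=RGYG B=YBRB
After move 3 (U'): U=BBWO F=OYGO R=GWWW B=RRRB L=YBOY
After move 4 (F): F=GOOY U=BBYB R=WWOW D=WGYG L=YROG
Query 1: L[1] = R
Query 2: D[1] = G
Query 3: L[2] = O
Query 4: L[0] = Y
Query 5: L[3] = G
Query 6: R[1] = W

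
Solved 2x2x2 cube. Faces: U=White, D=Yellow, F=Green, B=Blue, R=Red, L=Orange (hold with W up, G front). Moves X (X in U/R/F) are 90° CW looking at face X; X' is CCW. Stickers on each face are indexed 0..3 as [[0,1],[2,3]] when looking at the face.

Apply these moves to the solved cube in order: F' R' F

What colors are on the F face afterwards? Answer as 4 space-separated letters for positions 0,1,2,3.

After move 1 (F'): F=GGGG U=WWRR R=YRYR D=OOYY L=OWOW
After move 2 (R'): R=RRYY U=WBRB F=GWGR D=OGYG B=YBOB
After move 3 (F): F=GGRW U=WBWW R=RRBY D=YRYG L=OOOG
Query: F face = GGRW

Answer: G G R W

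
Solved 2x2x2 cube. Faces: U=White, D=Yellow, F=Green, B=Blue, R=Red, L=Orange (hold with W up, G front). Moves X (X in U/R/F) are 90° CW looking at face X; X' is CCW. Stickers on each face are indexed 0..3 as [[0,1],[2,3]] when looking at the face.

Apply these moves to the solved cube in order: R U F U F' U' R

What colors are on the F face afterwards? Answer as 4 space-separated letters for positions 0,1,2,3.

After move 1 (R): R=RRRR U=WGWG F=GYGY D=YBYB B=WBWB
After move 2 (U): U=WWGG F=RRGY R=WBRR B=OOWB L=GYOO
After move 3 (F): F=GRYR U=WWOY R=GBGR D=RWYB L=GYOB
After move 4 (U): U=OWYW F=GBYR R=OOGR B=GYWB L=GROB
After move 5 (F'): F=BRGY U=OWOG R=WORR D=RBYB L=GWOY
After move 6 (U'): U=WGOO F=GWGY R=BRRR B=WOWB L=GYOY
After move 7 (R): R=RBRR U=WWOY F=GBGB D=RWYW B=OOGB
Query: F face = GBGB

Answer: G B G B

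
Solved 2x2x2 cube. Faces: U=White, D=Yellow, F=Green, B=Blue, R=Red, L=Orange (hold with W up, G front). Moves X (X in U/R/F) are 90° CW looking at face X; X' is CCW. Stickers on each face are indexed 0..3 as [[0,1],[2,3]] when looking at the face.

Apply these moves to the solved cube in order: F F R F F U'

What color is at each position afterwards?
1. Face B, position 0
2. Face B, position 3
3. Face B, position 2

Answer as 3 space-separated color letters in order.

After move 1 (F): F=GGGG U=WWOO R=WRWR D=RRYY L=OYOY
After move 2 (F): F=GGGG U=WWYY R=OROR D=WWYY L=OROR
After move 3 (R): R=OORR U=WGYG F=GWGY D=WBYB B=YBWB
After move 4 (F): F=GGYW U=WGRR R=YOGR D=ROYB L=OWOB
After move 5 (F): F=YGWG U=WGBW R=RORR D=GYYB L=OROO
After move 6 (U'): U=GWWB F=ORWG R=YGRR B=ROWB L=YBOO
Query 1: B[0] = R
Query 2: B[3] = B
Query 3: B[2] = W

Answer: R B W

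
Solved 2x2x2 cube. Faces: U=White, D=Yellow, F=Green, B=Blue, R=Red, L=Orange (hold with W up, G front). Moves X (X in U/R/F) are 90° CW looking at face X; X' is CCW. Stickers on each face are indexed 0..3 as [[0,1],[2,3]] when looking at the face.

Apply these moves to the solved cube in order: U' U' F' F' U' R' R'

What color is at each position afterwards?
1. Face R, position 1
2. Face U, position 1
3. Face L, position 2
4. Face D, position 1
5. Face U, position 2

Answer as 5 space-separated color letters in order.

Answer: R W O Y W

Derivation:
After move 1 (U'): U=WWWW F=OOGG R=GGRR B=RRBB L=BBOO
After move 2 (U'): U=WWWW F=BBGG R=OORR B=GGBB L=RROO
After move 3 (F'): F=BGBG U=WWOR R=YOYR D=ROYY L=RWOW
After move 4 (F'): F=GGBB U=WWYY R=OORR D=WWYY L=RROO
After move 5 (U'): U=WYWY F=RRBB R=GGRR B=OOBB L=GGOO
After move 6 (R'): R=GRGR U=WBWO F=RYBY D=WRYB B=YOWB
After move 7 (R'): R=RRGG U=WWWY F=RBBO D=WYYY B=BORB
Query 1: R[1] = R
Query 2: U[1] = W
Query 3: L[2] = O
Query 4: D[1] = Y
Query 5: U[2] = W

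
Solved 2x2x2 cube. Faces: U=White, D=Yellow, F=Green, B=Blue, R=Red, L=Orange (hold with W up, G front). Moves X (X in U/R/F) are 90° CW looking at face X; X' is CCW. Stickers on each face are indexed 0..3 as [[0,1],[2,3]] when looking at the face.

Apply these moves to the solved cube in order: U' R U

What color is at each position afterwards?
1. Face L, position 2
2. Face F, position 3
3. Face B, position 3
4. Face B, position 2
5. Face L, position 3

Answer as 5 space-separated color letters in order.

Answer: O Y B W O

Derivation:
After move 1 (U'): U=WWWW F=OOGG R=GGRR B=RRBB L=BBOO
After move 2 (R): R=RGRG U=WOWG F=OYGY D=YBYR B=WRWB
After move 3 (U): U=WWGO F=RGGY R=WRRG B=BBWB L=OYOO
Query 1: L[2] = O
Query 2: F[3] = Y
Query 3: B[3] = B
Query 4: B[2] = W
Query 5: L[3] = O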